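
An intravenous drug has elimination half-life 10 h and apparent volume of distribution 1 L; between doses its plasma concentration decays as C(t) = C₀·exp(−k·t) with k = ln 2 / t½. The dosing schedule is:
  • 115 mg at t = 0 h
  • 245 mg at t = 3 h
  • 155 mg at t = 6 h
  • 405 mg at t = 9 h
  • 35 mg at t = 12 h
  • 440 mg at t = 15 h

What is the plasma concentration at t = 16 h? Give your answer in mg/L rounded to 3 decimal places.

k = ln 2 / 10 = 0.06931 per h
Dose 1 (115 mg at t=0 h): 115·exp(−0.06931·16) = 37.936 mg/L
Dose 2 (245 mg at t=3 h): 245·exp(−0.06931·13) = 99.501 mg/L
Dose 3 (155 mg at t=6 h): 155·exp(−0.06931·10) = 77.500 mg/L
Dose 4 (405 mg at t=9 h): 405·exp(−0.06931·7) = 249.307 mg/L
Dose 5 (35 mg at t=12 h): 35·exp(−0.06931·4) = 26.525 mg/L
Dose 6 (440 mg at t=15 h): 440·exp(−0.06931·1) = 410.535 mg/L
C(16) = 37.936 + 99.501 + 77.500 + 249.307 + 26.525 + 410.535 = 901.303 mg/L

901.303 mg/L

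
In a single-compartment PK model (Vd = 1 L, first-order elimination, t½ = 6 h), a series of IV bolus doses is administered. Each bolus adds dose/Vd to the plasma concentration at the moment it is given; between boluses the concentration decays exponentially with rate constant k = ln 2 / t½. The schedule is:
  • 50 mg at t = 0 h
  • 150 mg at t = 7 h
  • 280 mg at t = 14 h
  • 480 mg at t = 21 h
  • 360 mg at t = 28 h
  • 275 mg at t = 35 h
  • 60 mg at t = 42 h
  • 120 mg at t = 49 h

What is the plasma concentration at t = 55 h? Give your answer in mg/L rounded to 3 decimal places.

k = ln 2 / 6 = 0.11552 per h
Dose 1 (50 mg at t=0 h): 50·exp(−0.11552·55) = 0.087 mg/L
Dose 2 (150 mg at t=7 h): 150·exp(−0.11552·48) = 0.586 mg/L
Dose 3 (280 mg at t=14 h): 280·exp(−0.11552·41) = 2.455 mg/L
Dose 4 (480 mg at t=21 h): 480·exp(−0.11552·34) = 9.449 mg/L
Dose 5 (360 mg at t=28 h): 360·exp(−0.11552·27) = 15.910 mg/L
Dose 6 (275 mg at t=35 h): 275·exp(−0.11552·20) = 27.283 mg/L
Dose 7 (60 mg at t=42 h): 60·exp(−0.11552·13) = 13.363 mg/L
Dose 8 (120 mg at t=49 h): 120·exp(−0.11552·6) = 60.000 mg/L
C(55) = 0.087 + 0.586 + 2.455 + 9.449 + 15.910 + 27.283 + 13.363 + 60.000 = 129.135 mg/L

129.135 mg/L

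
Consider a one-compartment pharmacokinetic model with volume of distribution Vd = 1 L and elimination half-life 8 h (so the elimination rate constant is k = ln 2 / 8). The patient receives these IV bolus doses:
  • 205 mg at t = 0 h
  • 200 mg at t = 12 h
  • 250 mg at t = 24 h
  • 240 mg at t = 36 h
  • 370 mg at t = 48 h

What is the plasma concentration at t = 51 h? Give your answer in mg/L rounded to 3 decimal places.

384.122 mg/L

k = ln 2 / 8 = 0.08664 per h
Dose 1 (205 mg at t=0 h): 205·exp(−0.08664·51) = 2.470 mg/L
Dose 2 (200 mg at t=12 h): 200·exp(−0.08664·39) = 6.816 mg/L
Dose 3 (250 mg at t=24 h): 250·exp(−0.08664·27) = 24.097 mg/L
Dose 4 (240 mg at t=36 h): 240·exp(−0.08664·15) = 65.430 mg/L
Dose 5 (370 mg at t=48 h): 370·exp(−0.08664·3) = 285.309 mg/L
C(51) = 2.470 + 6.816 + 24.097 + 65.430 + 285.309 = 384.122 mg/L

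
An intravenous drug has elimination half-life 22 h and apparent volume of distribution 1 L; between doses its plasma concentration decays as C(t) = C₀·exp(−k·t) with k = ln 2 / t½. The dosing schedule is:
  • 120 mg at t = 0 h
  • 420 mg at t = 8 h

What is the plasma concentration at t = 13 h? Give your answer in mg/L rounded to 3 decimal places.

438.455 mg/L

k = ln 2 / 22 = 0.03151 per h
Dose 1 (120 mg at t=0 h): 120·exp(−0.03151·13) = 79.671 mg/L
Dose 2 (420 mg at t=8 h): 420·exp(−0.03151·5) = 358.784 mg/L
C(13) = 79.671 + 358.784 = 438.455 mg/L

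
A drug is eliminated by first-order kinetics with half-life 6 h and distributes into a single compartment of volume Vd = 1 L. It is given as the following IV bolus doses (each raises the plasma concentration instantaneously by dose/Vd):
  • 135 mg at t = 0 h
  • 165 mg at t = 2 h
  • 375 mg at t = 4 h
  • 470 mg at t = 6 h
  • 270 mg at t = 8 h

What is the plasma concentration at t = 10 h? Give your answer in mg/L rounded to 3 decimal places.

805.883 mg/L

k = ln 2 / 6 = 0.11552 per h
Dose 1 (135 mg at t=0 h): 135·exp(−0.11552·10) = 42.522 mg/L
Dose 2 (165 mg at t=2 h): 165·exp(−0.11552·8) = 65.480 mg/L
Dose 3 (375 mg at t=4 h): 375·exp(−0.11552·6) = 187.500 mg/L
Dose 4 (470 mg at t=6 h): 470·exp(−0.11552·4) = 296.081 mg/L
Dose 5 (270 mg at t=8 h): 270·exp(−0.11552·2) = 214.299 mg/L
C(10) = 42.522 + 65.480 + 187.500 + 296.081 + 214.299 = 805.883 mg/L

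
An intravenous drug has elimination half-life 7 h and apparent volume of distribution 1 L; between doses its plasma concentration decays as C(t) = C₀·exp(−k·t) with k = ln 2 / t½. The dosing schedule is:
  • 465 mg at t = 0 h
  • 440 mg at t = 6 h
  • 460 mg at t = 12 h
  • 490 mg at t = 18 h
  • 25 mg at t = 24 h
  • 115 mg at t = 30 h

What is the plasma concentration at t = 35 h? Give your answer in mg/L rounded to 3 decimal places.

k = ln 2 / 7 = 0.09902 per h
Dose 1 (465 mg at t=0 h): 465·exp(−0.09902·35) = 14.531 mg/L
Dose 2 (440 mg at t=6 h): 440·exp(−0.09902·29) = 24.907 mg/L
Dose 3 (460 mg at t=12 h): 460·exp(−0.09902·23) = 47.169 mg/L
Dose 4 (490 mg at t=18 h): 490·exp(−0.09902·17) = 91.017 mg/L
Dose 5 (25 mg at t=24 h): 25·exp(−0.09902·11) = 8.412 mg/L
Dose 6 (115 mg at t=30 h): 115·exp(−0.09902·5) = 70.093 mg/L
C(35) = 14.531 + 24.907 + 47.169 + 91.017 + 8.412 + 70.093 = 256.130 mg/L

256.130 mg/L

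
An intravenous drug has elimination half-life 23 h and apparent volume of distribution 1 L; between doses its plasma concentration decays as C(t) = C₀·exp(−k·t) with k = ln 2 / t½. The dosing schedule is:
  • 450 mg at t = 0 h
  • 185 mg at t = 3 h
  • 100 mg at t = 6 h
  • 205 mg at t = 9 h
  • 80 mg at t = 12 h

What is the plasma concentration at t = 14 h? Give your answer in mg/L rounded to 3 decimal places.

758.128 mg/L

k = ln 2 / 23 = 0.03014 per h
Dose 1 (450 mg at t=0 h): 450·exp(−0.03014·14) = 295.105 mg/L
Dose 2 (185 mg at t=3 h): 185·exp(−0.03014·11) = 132.801 mg/L
Dose 3 (100 mg at t=6 h): 100·exp(−0.03014·8) = 78.577 mg/L
Dose 4 (205 mg at t=9 h): 205·exp(−0.03014·5) = 176.324 mg/L
Dose 5 (80 mg at t=12 h): 80·exp(−0.03014·2) = 75.321 mg/L
C(14) = 295.105 + 132.801 + 78.577 + 176.324 + 75.321 = 758.128 mg/L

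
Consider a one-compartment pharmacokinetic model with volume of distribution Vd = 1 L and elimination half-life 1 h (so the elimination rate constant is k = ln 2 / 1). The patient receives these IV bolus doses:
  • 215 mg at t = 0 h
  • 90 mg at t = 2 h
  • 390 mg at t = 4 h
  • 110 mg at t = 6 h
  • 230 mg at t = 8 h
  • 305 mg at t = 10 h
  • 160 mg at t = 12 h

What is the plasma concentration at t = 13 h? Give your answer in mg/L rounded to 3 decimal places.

127.004 mg/L

k = ln 2 / 1 = 0.69315 per h
Dose 1 (215 mg at t=0 h): 215·exp(−0.69315·13) = 0.026 mg/L
Dose 2 (90 mg at t=2 h): 90·exp(−0.69315·11) = 0.044 mg/L
Dose 3 (390 mg at t=4 h): 390·exp(−0.69315·9) = 0.762 mg/L
Dose 4 (110 mg at t=6 h): 110·exp(−0.69315·7) = 0.859 mg/L
Dose 5 (230 mg at t=8 h): 230·exp(−0.69315·5) = 7.188 mg/L
Dose 6 (305 mg at t=10 h): 305·exp(−0.69315·3) = 38.125 mg/L
Dose 7 (160 mg at t=12 h): 160·exp(−0.69315·1) = 80.000 mg/L
C(13) = 0.026 + 0.044 + 0.762 + 0.859 + 7.188 + 38.125 + 80.000 = 127.004 mg/L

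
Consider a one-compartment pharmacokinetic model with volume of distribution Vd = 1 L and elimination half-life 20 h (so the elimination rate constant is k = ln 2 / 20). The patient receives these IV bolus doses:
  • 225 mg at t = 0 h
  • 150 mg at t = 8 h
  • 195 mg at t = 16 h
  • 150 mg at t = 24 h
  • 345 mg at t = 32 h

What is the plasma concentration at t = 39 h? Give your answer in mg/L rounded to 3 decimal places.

557.204 mg/L

k = ln 2 / 20 = 0.03466 per h
Dose 1 (225 mg at t=0 h): 225·exp(−0.03466·39) = 58.234 mg/L
Dose 2 (150 mg at t=8 h): 150·exp(−0.03466·31) = 51.227 mg/L
Dose 3 (195 mg at t=16 h): 195·exp(−0.03466·23) = 87.872 mg/L
Dose 4 (150 mg at t=24 h): 150·exp(−0.03466·15) = 89.191 mg/L
Dose 5 (345 mg at t=32 h): 345·exp(−0.03466·7) = 270.682 mg/L
C(39) = 58.234 + 51.227 + 87.872 + 89.191 + 270.682 = 557.204 mg/L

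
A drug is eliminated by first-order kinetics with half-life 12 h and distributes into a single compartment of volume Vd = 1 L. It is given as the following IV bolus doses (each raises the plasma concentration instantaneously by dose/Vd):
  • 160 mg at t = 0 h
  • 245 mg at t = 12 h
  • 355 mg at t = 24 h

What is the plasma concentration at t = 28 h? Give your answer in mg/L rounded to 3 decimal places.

410.740 mg/L

k = ln 2 / 12 = 0.05776 per h
Dose 1 (160 mg at t=0 h): 160·exp(−0.05776·28) = 31.748 mg/L
Dose 2 (245 mg at t=12 h): 245·exp(−0.05776·16) = 97.228 mg/L
Dose 3 (355 mg at t=24 h): 355·exp(−0.05776·4) = 281.764 mg/L
C(28) = 31.748 + 97.228 + 281.764 = 410.740 mg/L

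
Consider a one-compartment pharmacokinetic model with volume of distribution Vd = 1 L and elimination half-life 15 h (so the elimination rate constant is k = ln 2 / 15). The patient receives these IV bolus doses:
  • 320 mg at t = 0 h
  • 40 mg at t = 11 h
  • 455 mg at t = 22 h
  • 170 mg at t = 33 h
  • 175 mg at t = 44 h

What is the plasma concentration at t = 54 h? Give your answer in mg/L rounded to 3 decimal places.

k = ln 2 / 15 = 0.04621 per h
Dose 1 (320 mg at t=0 h): 320·exp(−0.04621·54) = 26.390 mg/L
Dose 2 (40 mg at t=11 h): 40·exp(−0.04621·43) = 5.484 mg/L
Dose 3 (455 mg at t=22 h): 455·exp(−0.04621·32) = 103.708 mg/L
Dose 4 (170 mg at t=33 h): 170·exp(−0.04621·21) = 64.418 mg/L
Dose 5 (175 mg at t=44 h): 175·exp(−0.04621·10) = 110.243 mg/L
C(54) = 26.390 + 5.484 + 103.708 + 64.418 + 110.243 = 310.244 mg/L

310.244 mg/L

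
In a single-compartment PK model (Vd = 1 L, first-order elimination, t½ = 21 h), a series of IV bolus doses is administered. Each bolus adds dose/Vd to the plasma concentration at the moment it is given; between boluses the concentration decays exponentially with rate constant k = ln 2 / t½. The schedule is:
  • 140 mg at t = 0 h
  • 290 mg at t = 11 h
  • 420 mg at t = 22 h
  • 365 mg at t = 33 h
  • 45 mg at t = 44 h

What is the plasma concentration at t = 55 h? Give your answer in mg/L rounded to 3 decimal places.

k = ln 2 / 21 = 0.03301 per h
Dose 1 (140 mg at t=0 h): 140·exp(−0.03301·55) = 22.789 mg/L
Dose 2 (290 mg at t=11 h): 290·exp(−0.03301·44) = 67.869 mg/L
Dose 3 (420 mg at t=22 h): 420·exp(−0.03301·33) = 141.320 mg/L
Dose 4 (365 mg at t=33 h): 365·exp(−0.03301·22) = 176.575 mg/L
Dose 5 (45 mg at t=44 h): 45·exp(−0.03301·11) = 31.299 mg/L
C(55) = 22.789 + 67.869 + 141.320 + 176.575 + 31.299 = 439.850 mg/L

439.850 mg/L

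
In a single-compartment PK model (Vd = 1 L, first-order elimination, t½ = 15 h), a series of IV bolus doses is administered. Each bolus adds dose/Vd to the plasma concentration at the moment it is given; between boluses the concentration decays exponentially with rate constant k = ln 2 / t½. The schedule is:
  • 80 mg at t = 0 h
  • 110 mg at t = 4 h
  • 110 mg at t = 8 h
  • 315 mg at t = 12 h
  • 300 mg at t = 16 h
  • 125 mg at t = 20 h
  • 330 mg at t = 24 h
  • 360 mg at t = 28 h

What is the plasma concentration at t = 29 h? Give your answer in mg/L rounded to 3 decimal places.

1093.529 mg/L

k = ln 2 / 15 = 0.04621 per h
Dose 1 (80 mg at t=0 h): 80·exp(−0.04621·29) = 20.946 mg/L
Dose 2 (110 mg at t=4 h): 110·exp(−0.04621·25) = 34.648 mg/L
Dose 3 (110 mg at t=8 h): 110·exp(−0.04621·21) = 41.682 mg/L
Dose 4 (315 mg at t=12 h): 315·exp(−0.04621·17) = 143.596 mg/L
Dose 5 (300 mg at t=16 h): 300·exp(−0.04621·13) = 164.524 mg/L
Dose 6 (125 mg at t=20 h): 125·exp(−0.04621·9) = 82.469 mg/L
Dose 7 (330 mg at t=24 h): 330·exp(−0.04621·5) = 261.921 mg/L
Dose 8 (360 mg at t=28 h): 360·exp(−0.04621·1) = 343.743 mg/L
C(29) = 20.946 + 34.648 + 41.682 + 143.596 + 164.524 + 82.469 + 261.921 + 343.743 = 1093.529 mg/L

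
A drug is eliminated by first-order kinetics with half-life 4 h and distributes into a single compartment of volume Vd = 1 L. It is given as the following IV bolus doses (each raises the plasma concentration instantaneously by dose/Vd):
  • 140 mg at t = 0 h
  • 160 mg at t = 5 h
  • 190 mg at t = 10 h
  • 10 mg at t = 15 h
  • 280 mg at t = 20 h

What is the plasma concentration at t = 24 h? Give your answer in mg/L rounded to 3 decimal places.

k = ln 2 / 4 = 0.17329 per h
Dose 1 (140 mg at t=0 h): 140·exp(−0.17329·24) = 2.188 mg/L
Dose 2 (160 mg at t=5 h): 160·exp(−0.17329·19) = 5.946 mg/L
Dose 3 (190 mg at t=10 h): 190·exp(−0.17329·14) = 16.794 mg/L
Dose 4 (10 mg at t=15 h): 10·exp(−0.17329·9) = 2.102 mg/L
Dose 5 (280 mg at t=20 h): 280·exp(−0.17329·4) = 140.000 mg/L
C(24) = 2.188 + 5.946 + 16.794 + 2.102 + 140.000 = 167.030 mg/L

167.030 mg/L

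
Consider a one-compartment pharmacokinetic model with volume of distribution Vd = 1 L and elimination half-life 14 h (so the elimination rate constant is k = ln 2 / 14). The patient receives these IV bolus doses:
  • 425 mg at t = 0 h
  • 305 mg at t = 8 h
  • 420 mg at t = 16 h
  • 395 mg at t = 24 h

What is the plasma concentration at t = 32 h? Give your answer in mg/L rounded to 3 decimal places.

k = ln 2 / 14 = 0.04951 per h
Dose 1 (425 mg at t=0 h): 425·exp(−0.04951·32) = 87.161 mg/L
Dose 2 (305 mg at t=8 h): 305·exp(−0.04951·24) = 92.950 mg/L
Dose 3 (420 mg at t=16 h): 420·exp(−0.04951·16) = 190.202 mg/L
Dose 4 (395 mg at t=24 h): 395·exp(−0.04951·8) = 265.815 mg/L
C(32) = 87.161 + 92.950 + 190.202 + 265.815 = 636.128 mg/L

636.128 mg/L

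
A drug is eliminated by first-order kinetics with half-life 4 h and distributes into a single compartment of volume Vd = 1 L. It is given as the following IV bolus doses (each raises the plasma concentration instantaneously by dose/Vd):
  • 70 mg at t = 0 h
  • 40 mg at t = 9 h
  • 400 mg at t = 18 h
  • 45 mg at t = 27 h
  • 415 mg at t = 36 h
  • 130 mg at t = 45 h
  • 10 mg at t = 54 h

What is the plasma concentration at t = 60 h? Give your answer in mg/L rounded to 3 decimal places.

k = ln 2 / 4 = 0.17329 per h
Dose 1 (70 mg at t=0 h): 70·exp(−0.17329·60) = 0.002 mg/L
Dose 2 (40 mg at t=9 h): 40·exp(−0.17329·51) = 0.006 mg/L
Dose 3 (400 mg at t=18 h): 400·exp(−0.17329·42) = 0.276 mg/L
Dose 4 (45 mg at t=27 h): 45·exp(−0.17329·33) = 0.148 mg/L
Dose 5 (415 mg at t=36 h): 415·exp(−0.17329·24) = 6.484 mg/L
Dose 6 (130 mg at t=45 h): 130·exp(−0.17329·15) = 9.662 mg/L
Dose 7 (10 mg at t=54 h): 10·exp(−0.17329·6) = 3.536 mg/L
C(60) = 0.002 + 0.006 + 0.276 + 0.148 + 6.484 + 9.662 + 3.536 = 20.114 mg/L

20.114 mg/L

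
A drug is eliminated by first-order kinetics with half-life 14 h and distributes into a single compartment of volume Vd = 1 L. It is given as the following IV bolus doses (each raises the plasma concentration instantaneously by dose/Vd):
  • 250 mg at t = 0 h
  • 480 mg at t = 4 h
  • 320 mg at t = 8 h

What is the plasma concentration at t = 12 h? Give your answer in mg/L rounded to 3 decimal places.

723.535 mg/L

k = ln 2 / 14 = 0.04951 per h
Dose 1 (250 mg at t=0 h): 250·exp(−0.04951·12) = 138.011 mg/L
Dose 2 (480 mg at t=4 h): 480·exp(−0.04951·8) = 323.016 mg/L
Dose 3 (320 mg at t=8 h): 320·exp(−0.04951·4) = 262.507 mg/L
C(12) = 138.011 + 323.016 + 262.507 = 723.535 mg/L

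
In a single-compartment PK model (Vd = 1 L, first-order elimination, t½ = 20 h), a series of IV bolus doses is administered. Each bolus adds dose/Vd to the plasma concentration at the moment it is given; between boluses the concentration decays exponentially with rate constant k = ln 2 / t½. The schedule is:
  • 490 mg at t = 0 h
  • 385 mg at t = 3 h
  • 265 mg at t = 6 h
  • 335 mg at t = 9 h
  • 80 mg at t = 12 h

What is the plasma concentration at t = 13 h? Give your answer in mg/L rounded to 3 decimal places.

k = ln 2 / 20 = 0.03466 per h
Dose 1 (490 mg at t=0 h): 490·exp(−0.03466·13) = 312.267 mg/L
Dose 2 (385 mg at t=3 h): 385·exp(−0.03466·10) = 272.236 mg/L
Dose 3 (265 mg at t=6 h): 265·exp(−0.03466·7) = 207.915 mg/L
Dose 4 (335 mg at t=9 h): 335·exp(−0.03466·4) = 291.634 mg/L
Dose 5 (80 mg at t=12 h): 80·exp(−0.03466·1) = 77.275 mg/L
C(13) = 312.267 + 272.236 + 207.915 + 291.634 + 77.275 = 1161.328 mg/L

1161.328 mg/L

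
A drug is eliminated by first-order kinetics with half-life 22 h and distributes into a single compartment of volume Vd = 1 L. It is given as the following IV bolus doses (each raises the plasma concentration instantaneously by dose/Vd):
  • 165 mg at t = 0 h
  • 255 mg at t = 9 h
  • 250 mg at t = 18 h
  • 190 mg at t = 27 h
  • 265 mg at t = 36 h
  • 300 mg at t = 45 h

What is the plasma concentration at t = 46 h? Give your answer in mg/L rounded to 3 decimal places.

810.175 mg/L

k = ln 2 / 22 = 0.03151 per h
Dose 1 (165 mg at t=0 h): 165·exp(−0.03151·46) = 38.731 mg/L
Dose 2 (255 mg at t=9 h): 255·exp(−0.03151·37) = 79.481 mg/L
Dose 3 (250 mg at t=18 h): 250·exp(−0.03151·28) = 103.469 mg/L
Dose 4 (190 mg at t=27 h): 190·exp(−0.03151·19) = 104.417 mg/L
Dose 5 (265 mg at t=36 h): 265·exp(−0.03151·10) = 193.381 mg/L
Dose 6 (300 mg at t=45 h): 300·exp(−0.03151·1) = 290.695 mg/L
C(46) = 38.731 + 79.481 + 103.469 + 104.417 + 193.381 + 290.695 = 810.175 mg/L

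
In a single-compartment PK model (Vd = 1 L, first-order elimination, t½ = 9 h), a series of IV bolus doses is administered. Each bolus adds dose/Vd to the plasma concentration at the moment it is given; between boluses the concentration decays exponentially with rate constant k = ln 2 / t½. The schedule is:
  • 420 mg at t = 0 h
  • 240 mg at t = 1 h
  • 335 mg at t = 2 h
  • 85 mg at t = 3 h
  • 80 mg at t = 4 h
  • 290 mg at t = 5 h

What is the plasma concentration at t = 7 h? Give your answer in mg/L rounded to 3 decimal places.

k = ln 2 / 9 = 0.07702 per h
Dose 1 (420 mg at t=0 h): 420·exp(−0.07702·7) = 244.971 mg/L
Dose 2 (240 mg at t=1 h): 240·exp(−0.07702·6) = 151.191 mg/L
Dose 3 (335 mg at t=2 h): 335·exp(−0.07702·5) = 227.932 mg/L
Dose 4 (85 mg at t=3 h): 85·exp(−0.07702·4) = 62.464 mg/L
Dose 5 (80 mg at t=4 h): 80·exp(−0.07702·3) = 63.496 mg/L
Dose 6 (290 mg at t=5 h): 290·exp(−0.07702·2) = 248.601 mg/L
C(7) = 244.971 + 151.191 + 227.932 + 62.464 + 63.496 + 248.601 = 998.654 mg/L

998.654 mg/L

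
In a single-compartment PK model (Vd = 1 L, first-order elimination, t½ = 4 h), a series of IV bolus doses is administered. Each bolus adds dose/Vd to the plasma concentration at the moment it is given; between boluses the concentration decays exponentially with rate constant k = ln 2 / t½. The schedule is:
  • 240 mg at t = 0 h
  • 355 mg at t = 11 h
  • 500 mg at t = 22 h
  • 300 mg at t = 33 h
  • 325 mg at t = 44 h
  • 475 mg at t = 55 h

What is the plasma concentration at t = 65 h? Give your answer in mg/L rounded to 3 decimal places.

94.005 mg/L

k = ln 2 / 4 = 0.17329 per h
Dose 1 (240 mg at t=0 h): 240·exp(−0.17329·65) = 0.003 mg/L
Dose 2 (355 mg at t=11 h): 355·exp(−0.17329·54) = 0.031 mg/L
Dose 3 (500 mg at t=22 h): 500·exp(−0.17329·43) = 0.290 mg/L
Dose 4 (300 mg at t=33 h): 300·exp(−0.17329·32) = 1.172 mg/L
Dose 5 (325 mg at t=44 h): 325·exp(−0.17329·21) = 8.540 mg/L
Dose 6 (475 mg at t=55 h): 475·exp(−0.17329·10) = 83.969 mg/L
C(65) = 0.003 + 0.031 + 0.290 + 1.172 + 8.540 + 83.969 = 94.005 mg/L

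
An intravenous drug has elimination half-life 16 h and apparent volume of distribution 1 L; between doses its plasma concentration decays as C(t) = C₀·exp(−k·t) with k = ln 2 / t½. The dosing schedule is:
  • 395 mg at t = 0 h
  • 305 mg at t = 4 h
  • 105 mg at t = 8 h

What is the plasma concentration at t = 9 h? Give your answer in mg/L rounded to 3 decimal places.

k = ln 2 / 16 = 0.04332 per h
Dose 1 (395 mg at t=0 h): 395·exp(−0.04332·9) = 267.465 mg/L
Dose 2 (305 mg at t=4 h): 305·exp(−0.04332·5) = 245.600 mg/L
Dose 3 (105 mg at t=8 h): 105·exp(−0.04332·1) = 100.548 mg/L
C(9) = 267.465 + 245.600 + 100.548 = 613.614 mg/L

613.614 mg/L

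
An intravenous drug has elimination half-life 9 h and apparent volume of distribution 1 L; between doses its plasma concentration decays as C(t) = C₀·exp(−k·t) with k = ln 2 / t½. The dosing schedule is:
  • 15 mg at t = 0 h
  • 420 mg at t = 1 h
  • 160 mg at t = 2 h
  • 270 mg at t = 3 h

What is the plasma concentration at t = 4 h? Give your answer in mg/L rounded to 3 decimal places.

731.522 mg/L

k = ln 2 / 9 = 0.07702 per h
Dose 1 (15 mg at t=0 h): 15·exp(−0.07702·4) = 11.023 mg/L
Dose 2 (420 mg at t=1 h): 420·exp(−0.07702·3) = 333.354 mg/L
Dose 3 (160 mg at t=2 h): 160·exp(−0.07702·2) = 137.159 mg/L
Dose 4 (270 mg at t=3 h): 270·exp(−0.07702·1) = 249.986 mg/L
C(4) = 11.023 + 333.354 + 137.159 + 249.986 = 731.522 mg/L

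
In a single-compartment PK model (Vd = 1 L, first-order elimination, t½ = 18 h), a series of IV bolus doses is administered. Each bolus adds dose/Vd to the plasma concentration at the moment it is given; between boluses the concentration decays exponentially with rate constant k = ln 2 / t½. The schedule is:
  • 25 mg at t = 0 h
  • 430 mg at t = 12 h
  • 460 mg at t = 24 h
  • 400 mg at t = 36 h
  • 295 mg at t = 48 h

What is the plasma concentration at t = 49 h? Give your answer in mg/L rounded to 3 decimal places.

809.204 mg/L

k = ln 2 / 18 = 0.03851 per h
Dose 1 (25 mg at t=0 h): 25·exp(−0.03851·49) = 3.789 mg/L
Dose 2 (430 mg at t=12 h): 430·exp(−0.03851·37) = 103.439 mg/L
Dose 3 (460 mg at t=24 h): 460·exp(−0.03851·25) = 175.655 mg/L
Dose 4 (400 mg at t=36 h): 400·exp(−0.03851·13) = 242.465 mg/L
Dose 5 (295 mg at t=48 h): 295·exp(−0.03851·1) = 283.856 mg/L
C(49) = 3.789 + 103.439 + 175.655 + 242.465 + 283.856 = 809.204 mg/L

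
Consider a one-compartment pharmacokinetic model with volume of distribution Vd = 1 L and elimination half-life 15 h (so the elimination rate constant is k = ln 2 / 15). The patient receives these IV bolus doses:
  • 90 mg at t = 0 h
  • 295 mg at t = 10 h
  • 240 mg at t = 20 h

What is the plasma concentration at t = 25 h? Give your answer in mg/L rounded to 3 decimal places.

k = ln 2 / 15 = 0.04621 per h
Dose 1 (90 mg at t=0 h): 90·exp(−0.04621·25) = 28.348 mg/L
Dose 2 (295 mg at t=10 h): 295·exp(−0.04621·15) = 147.500 mg/L
Dose 3 (240 mg at t=20 h): 240·exp(−0.04621·5) = 190.488 mg/L
C(25) = 28.348 + 147.500 + 190.488 = 366.336 mg/L

366.336 mg/L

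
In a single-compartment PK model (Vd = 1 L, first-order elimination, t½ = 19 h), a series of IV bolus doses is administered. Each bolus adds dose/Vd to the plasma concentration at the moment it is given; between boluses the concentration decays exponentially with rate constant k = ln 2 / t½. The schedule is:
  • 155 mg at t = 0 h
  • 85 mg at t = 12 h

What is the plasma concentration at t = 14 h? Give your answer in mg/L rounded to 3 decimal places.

k = ln 2 / 19 = 0.03648 per h
Dose 1 (155 mg at t=0 h): 155·exp(−0.03648·14) = 93.008 mg/L
Dose 2 (85 mg at t=12 h): 85·exp(−0.03648·2) = 79.019 mg/L
C(14) = 93.008 + 79.019 = 172.027 mg/L

172.027 mg/L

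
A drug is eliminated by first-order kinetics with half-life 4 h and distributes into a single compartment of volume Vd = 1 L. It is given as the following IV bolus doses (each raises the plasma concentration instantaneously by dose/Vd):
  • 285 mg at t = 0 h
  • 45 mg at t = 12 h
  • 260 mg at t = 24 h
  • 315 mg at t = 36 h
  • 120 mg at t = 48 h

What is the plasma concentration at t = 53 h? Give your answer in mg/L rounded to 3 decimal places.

68.783 mg/L

k = ln 2 / 4 = 0.17329 per h
Dose 1 (285 mg at t=0 h): 285·exp(−0.17329·53) = 0.029 mg/L
Dose 2 (45 mg at t=12 h): 45·exp(−0.17329·41) = 0.037 mg/L
Dose 3 (260 mg at t=24 h): 260·exp(−0.17329·29) = 1.708 mg/L
Dose 4 (315 mg at t=36 h): 315·exp(−0.17329·17) = 16.555 mg/L
Dose 5 (120 mg at t=48 h): 120·exp(−0.17329·5) = 50.454 mg/L
C(53) = 0.029 + 0.037 + 1.708 + 16.555 + 50.454 = 68.783 mg/L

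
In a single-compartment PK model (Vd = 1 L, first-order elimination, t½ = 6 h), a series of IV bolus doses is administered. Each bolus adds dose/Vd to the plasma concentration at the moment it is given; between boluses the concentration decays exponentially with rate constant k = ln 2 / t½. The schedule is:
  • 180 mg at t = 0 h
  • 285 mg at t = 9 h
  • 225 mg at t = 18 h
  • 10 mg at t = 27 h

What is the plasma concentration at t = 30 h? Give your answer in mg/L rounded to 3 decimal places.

k = ln 2 / 6 = 0.11552 per h
Dose 1 (180 mg at t=0 h): 180·exp(−0.11552·30) = 5.625 mg/L
Dose 2 (285 mg at t=9 h): 285·exp(−0.11552·21) = 25.191 mg/L
Dose 3 (225 mg at t=18 h): 225·exp(−0.11552·12) = 56.250 mg/L
Dose 4 (10 mg at t=27 h): 10·exp(−0.11552·3) = 7.071 mg/L
C(30) = 5.625 + 25.191 + 56.250 + 7.071 = 94.137 mg/L

94.137 mg/L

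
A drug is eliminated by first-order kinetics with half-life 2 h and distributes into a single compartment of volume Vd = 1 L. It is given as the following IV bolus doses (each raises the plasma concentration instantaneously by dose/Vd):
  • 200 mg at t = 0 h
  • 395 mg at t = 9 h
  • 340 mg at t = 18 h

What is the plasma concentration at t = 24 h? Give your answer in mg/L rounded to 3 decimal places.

k = ln 2 / 2 = 0.34657 per h
Dose 1 (200 mg at t=0 h): 200·exp(−0.34657·24) = 0.049 mg/L
Dose 2 (395 mg at t=9 h): 395·exp(−0.34657·15) = 2.182 mg/L
Dose 3 (340 mg at t=18 h): 340·exp(−0.34657·6) = 42.500 mg/L
C(24) = 0.049 + 2.182 + 42.500 = 44.731 mg/L

44.731 mg/L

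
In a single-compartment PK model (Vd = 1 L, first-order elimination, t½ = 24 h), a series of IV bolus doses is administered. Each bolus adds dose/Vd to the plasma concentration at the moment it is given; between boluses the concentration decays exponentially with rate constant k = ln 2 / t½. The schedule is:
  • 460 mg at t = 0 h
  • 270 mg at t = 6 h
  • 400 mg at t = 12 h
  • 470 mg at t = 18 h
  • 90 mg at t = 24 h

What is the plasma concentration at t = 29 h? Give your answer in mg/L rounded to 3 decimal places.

1002.817 mg/L

k = ln 2 / 24 = 0.02888 per h
Dose 1 (460 mg at t=0 h): 460·exp(−0.02888·29) = 199.073 mg/L
Dose 2 (270 mg at t=6 h): 270·exp(−0.02888·23) = 138.956 mg/L
Dose 3 (400 mg at t=12 h): 400·exp(−0.02888·17) = 244.811 mg/L
Dose 4 (470 mg at t=18 h): 470·exp(−0.02888·11) = 342.078 mg/L
Dose 5 (90 mg at t=24 h): 90·exp(−0.02888·5) = 77.898 mg/L
C(29) = 199.073 + 138.956 + 244.811 + 342.078 + 77.898 = 1002.817 mg/L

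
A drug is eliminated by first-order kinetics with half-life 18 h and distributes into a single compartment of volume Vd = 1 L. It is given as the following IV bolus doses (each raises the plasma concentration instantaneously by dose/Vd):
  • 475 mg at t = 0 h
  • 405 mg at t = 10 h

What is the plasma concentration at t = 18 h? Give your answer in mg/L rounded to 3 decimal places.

k = ln 2 / 18 = 0.03851 per h
Dose 1 (475 mg at t=0 h): 475·exp(−0.03851·18) = 237.500 mg/L
Dose 2 (405 mg at t=10 h): 405·exp(−0.03851·8) = 297.621 mg/L
C(18) = 237.500 + 297.621 = 535.121 mg/L

535.121 mg/L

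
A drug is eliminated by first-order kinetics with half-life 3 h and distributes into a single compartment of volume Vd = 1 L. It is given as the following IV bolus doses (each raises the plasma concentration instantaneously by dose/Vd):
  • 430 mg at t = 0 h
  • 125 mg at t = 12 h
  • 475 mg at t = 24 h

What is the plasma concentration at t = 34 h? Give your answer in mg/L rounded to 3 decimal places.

48.068 mg/L

k = ln 2 / 3 = 0.23105 per h
Dose 1 (430 mg at t=0 h): 430·exp(−0.23105·34) = 0.167 mg/L
Dose 2 (125 mg at t=12 h): 125·exp(−0.23105·22) = 0.775 mg/L
Dose 3 (475 mg at t=24 h): 475·exp(−0.23105·10) = 47.126 mg/L
C(34) = 0.167 + 0.775 + 47.126 = 48.068 mg/L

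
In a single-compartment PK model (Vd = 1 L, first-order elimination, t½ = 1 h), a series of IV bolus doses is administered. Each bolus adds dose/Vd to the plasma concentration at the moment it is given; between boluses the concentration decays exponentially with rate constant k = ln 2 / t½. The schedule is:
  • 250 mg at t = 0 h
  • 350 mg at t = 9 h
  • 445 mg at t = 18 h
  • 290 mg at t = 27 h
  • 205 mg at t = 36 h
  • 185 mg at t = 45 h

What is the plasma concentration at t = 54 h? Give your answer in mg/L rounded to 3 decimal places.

k = ln 2 / 1 = 0.69315 per h
Dose 1 (250 mg at t=0 h): 250·exp(−0.69315·54) = 0.000 mg/L
Dose 2 (350 mg at t=9 h): 350·exp(−0.69315·45) = 0.000 mg/L
Dose 3 (445 mg at t=18 h): 445·exp(−0.69315·36) = 0.000 mg/L
Dose 4 (290 mg at t=27 h): 290·exp(−0.69315·27) = 0.000 mg/L
Dose 5 (205 mg at t=36 h): 205·exp(−0.69315·18) = 0.001 mg/L
Dose 6 (185 mg at t=45 h): 185·exp(−0.69315·9) = 0.361 mg/L
C(54) = 0.000 + 0.000 + 0.000 + 0.000 + 0.001 + 0.361 = 0.362 mg/L

0.362 mg/L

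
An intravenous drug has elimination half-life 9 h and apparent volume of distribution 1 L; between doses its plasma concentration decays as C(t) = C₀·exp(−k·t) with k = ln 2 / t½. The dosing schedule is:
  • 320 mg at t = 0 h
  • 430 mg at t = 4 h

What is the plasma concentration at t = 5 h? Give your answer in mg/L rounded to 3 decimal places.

615.853 mg/L

k = ln 2 / 9 = 0.07702 per h
Dose 1 (320 mg at t=0 h): 320·exp(−0.07702·5) = 217.726 mg/L
Dose 2 (430 mg at t=4 h): 430·exp(−0.07702·1) = 398.126 mg/L
C(5) = 217.726 + 398.126 = 615.853 mg/L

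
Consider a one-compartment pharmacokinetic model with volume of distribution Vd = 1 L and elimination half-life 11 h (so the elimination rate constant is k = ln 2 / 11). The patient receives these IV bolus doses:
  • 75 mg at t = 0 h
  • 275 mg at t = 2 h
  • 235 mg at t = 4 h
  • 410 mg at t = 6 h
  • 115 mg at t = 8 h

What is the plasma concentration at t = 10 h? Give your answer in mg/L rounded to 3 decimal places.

k = ln 2 / 11 = 0.06301 per h
Dose 1 (75 mg at t=0 h): 75·exp(−0.06301·10) = 39.939 mg/L
Dose 2 (275 mg at t=2 h): 275·exp(−0.06301·8) = 166.112 mg/L
Dose 3 (235 mg at t=4 h): 235·exp(−0.06301·6) = 161.016 mg/L
Dose 4 (410 mg at t=6 h): 410·exp(−0.06301·4) = 318.653 mg/L
Dose 5 (115 mg at t=8 h): 115·exp(−0.06301·2) = 101.383 mg/L
C(10) = 39.939 + 166.112 + 161.016 + 318.653 + 101.383 = 787.104 mg/L

787.104 mg/L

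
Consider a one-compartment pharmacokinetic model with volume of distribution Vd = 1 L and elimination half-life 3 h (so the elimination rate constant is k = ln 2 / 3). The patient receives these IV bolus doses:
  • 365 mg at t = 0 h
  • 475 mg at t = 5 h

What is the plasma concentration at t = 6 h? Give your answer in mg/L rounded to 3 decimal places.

468.258 mg/L

k = ln 2 / 3 = 0.23105 per h
Dose 1 (365 mg at t=0 h): 365·exp(−0.23105·6) = 91.250 mg/L
Dose 2 (475 mg at t=5 h): 475·exp(−0.23105·1) = 377.008 mg/L
C(6) = 91.250 + 377.008 = 468.258 mg/L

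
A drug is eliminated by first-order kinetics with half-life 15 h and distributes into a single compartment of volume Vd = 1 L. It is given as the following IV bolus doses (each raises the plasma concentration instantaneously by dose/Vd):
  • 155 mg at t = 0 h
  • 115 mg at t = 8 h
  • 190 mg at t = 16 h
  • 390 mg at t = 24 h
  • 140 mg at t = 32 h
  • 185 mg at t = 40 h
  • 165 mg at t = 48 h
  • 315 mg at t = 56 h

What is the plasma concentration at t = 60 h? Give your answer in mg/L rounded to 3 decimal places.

k = ln 2 / 15 = 0.04621 per h
Dose 1 (155 mg at t=0 h): 155·exp(−0.04621·60) = 9.688 mg/L
Dose 2 (115 mg at t=8 h): 115·exp(−0.04621·52) = 10.402 mg/L
Dose 3 (190 mg at t=16 h): 190·exp(−0.04621·44) = 24.873 mg/L
Dose 4 (390 mg at t=24 h): 390·exp(−0.04621·36) = 73.891 mg/L
Dose 5 (140 mg at t=32 h): 140·exp(−0.04621·28) = 38.389 mg/L
Dose 6 (185 mg at t=40 h): 185·exp(−0.04621·20) = 73.417 mg/L
Dose 7 (165 mg at t=48 h): 165·exp(−0.04621·12) = 94.768 mg/L
Dose 8 (315 mg at t=56 h): 315·exp(−0.04621·4) = 261.840 mg/L
C(60) = 9.688 + 10.402 + 24.873 + 73.891 + 38.389 + 73.417 + 94.768 + 261.840 = 587.268 mg/L

587.268 mg/L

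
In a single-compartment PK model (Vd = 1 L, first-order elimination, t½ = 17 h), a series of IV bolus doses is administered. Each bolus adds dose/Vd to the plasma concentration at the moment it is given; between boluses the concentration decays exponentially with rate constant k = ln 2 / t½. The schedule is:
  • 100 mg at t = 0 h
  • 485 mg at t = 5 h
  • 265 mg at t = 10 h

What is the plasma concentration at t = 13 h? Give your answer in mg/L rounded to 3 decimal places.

643.357 mg/L

k = ln 2 / 17 = 0.04077 per h
Dose 1 (100 mg at t=0 h): 100·exp(−0.04077·13) = 58.857 mg/L
Dose 2 (485 mg at t=5 h): 485·exp(−0.04077·8) = 350.010 mg/L
Dose 3 (265 mg at t=10 h): 265·exp(−0.04077·3) = 234.489 mg/L
C(13) = 58.857 + 350.010 + 234.489 = 643.357 mg/L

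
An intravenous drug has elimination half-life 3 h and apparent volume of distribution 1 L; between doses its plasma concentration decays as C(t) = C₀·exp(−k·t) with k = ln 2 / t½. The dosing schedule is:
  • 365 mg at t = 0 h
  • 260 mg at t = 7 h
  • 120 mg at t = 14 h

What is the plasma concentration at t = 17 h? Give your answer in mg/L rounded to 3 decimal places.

92.981 mg/L

k = ln 2 / 3 = 0.23105 per h
Dose 1 (365 mg at t=0 h): 365·exp(−0.23105·17) = 7.185 mg/L
Dose 2 (260 mg at t=7 h): 260·exp(−0.23105·10) = 25.795 mg/L
Dose 3 (120 mg at t=14 h): 120·exp(−0.23105·3) = 60.000 mg/L
C(17) = 7.185 + 25.795 + 60.000 = 92.981 mg/L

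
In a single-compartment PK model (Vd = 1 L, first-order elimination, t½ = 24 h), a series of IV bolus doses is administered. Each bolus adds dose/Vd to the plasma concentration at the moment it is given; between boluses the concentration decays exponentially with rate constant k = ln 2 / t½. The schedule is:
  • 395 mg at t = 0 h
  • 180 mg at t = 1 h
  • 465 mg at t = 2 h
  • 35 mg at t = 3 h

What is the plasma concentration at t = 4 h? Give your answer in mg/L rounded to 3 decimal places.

989.871 mg/L

k = ln 2 / 24 = 0.02888 per h
Dose 1 (395 mg at t=0 h): 395·exp(−0.02888·4) = 351.905 mg/L
Dose 2 (180 mg at t=1 h): 180·exp(−0.02888·3) = 165.061 mg/L
Dose 3 (465 mg at t=2 h): 465·exp(−0.02888·2) = 438.902 mg/L
Dose 4 (35 mg at t=3 h): 35·exp(−0.02888·1) = 34.004 mg/L
C(4) = 351.905 + 165.061 + 438.902 + 34.004 = 989.871 mg/L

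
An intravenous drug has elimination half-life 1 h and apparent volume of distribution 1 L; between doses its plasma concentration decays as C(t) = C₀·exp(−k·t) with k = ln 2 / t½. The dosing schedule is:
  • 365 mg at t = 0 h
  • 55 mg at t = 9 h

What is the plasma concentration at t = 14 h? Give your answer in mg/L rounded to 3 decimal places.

1.741 mg/L

k = ln 2 / 1 = 0.69315 per h
Dose 1 (365 mg at t=0 h): 365·exp(−0.69315·14) = 0.022 mg/L
Dose 2 (55 mg at t=9 h): 55·exp(−0.69315·5) = 1.719 mg/L
C(14) = 0.022 + 1.719 = 1.741 mg/L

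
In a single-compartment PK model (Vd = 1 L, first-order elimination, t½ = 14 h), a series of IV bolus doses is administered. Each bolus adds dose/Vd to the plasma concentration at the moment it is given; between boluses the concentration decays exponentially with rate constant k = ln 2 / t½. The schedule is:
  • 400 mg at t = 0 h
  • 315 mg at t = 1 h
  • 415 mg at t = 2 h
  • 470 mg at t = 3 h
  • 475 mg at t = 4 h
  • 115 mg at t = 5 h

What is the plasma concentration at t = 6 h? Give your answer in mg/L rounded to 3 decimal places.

1828.352 mg/L

k = ln 2 / 14 = 0.04951 per h
Dose 1 (400 mg at t=0 h): 400·exp(−0.04951·6) = 297.199 mg/L
Dose 2 (315 mg at t=1 h): 315·exp(−0.04951·5) = 245.923 mg/L
Dose 3 (415 mg at t=2 h): 415·exp(−0.04951·4) = 340.439 mg/L
Dose 4 (470 mg at t=3 h): 470·exp(−0.04951·3) = 405.127 mg/L
Dose 5 (475 mg at t=4 h): 475·exp(−0.04951·2) = 430.219 mg/L
Dose 6 (115 mg at t=5 h): 115·exp(−0.04951·1) = 109.445 mg/L
C(6) = 297.199 + 245.923 + 340.439 + 405.127 + 430.219 + 109.445 = 1828.352 mg/L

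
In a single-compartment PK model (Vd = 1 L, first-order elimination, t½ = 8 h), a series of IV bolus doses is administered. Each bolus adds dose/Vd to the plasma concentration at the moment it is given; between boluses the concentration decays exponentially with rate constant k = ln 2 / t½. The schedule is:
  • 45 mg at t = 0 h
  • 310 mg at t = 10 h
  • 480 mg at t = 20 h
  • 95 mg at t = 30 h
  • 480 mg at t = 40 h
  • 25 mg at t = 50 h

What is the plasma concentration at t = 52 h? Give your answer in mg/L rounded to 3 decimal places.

k = ln 2 / 8 = 0.08664 per h
Dose 1 (45 mg at t=0 h): 45·exp(−0.08664·52) = 0.497 mg/L
Dose 2 (310 mg at t=10 h): 310·exp(−0.08664·42) = 8.146 mg/L
Dose 3 (480 mg at t=20 h): 480·exp(−0.08664·32) = 30.000 mg/L
Dose 4 (95 mg at t=30 h): 95·exp(−0.08664·22) = 14.122 mg/L
Dose 5 (480 mg at t=40 h): 480·exp(−0.08664·12) = 169.706 mg/L
Dose 6 (25 mg at t=50 h): 25·exp(−0.08664·2) = 21.022 mg/L
C(52) = 0.497 + 8.146 + 30.000 + 14.122 + 169.706 + 21.022 = 243.493 mg/L

243.493 mg/L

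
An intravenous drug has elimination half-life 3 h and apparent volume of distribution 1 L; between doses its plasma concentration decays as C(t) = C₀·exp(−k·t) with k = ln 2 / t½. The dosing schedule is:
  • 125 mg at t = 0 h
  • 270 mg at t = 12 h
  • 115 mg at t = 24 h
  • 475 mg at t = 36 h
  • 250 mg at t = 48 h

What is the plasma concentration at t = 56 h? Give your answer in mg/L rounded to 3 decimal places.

k = ln 2 / 3 = 0.23105 per h
Dose 1 (125 mg at t=0 h): 125·exp(−0.23105·56) = 0.000 mg/L
Dose 2 (270 mg at t=12 h): 270·exp(−0.23105·44) = 0.010 mg/L
Dose 3 (115 mg at t=24 h): 115·exp(−0.23105·32) = 0.071 mg/L
Dose 4 (475 mg at t=36 h): 475·exp(−0.23105·20) = 4.675 mg/L
Dose 5 (250 mg at t=48 h): 250·exp(−0.23105·8) = 39.373 mg/L
C(56) = 0.000 + 0.010 + 0.071 + 4.675 + 39.373 = 44.129 mg/L

44.129 mg/L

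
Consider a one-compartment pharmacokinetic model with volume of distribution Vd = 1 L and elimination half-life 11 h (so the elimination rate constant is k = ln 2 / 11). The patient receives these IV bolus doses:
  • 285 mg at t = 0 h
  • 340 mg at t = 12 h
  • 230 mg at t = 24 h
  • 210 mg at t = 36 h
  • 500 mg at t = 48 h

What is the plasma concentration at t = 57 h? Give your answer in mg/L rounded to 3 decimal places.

396.047 mg/L

k = ln 2 / 11 = 0.06301 per h
Dose 1 (285 mg at t=0 h): 285·exp(−0.06301·57) = 7.852 mg/L
Dose 2 (340 mg at t=12 h): 340·exp(−0.06301·45) = 19.952 mg/L
Dose 3 (230 mg at t=24 h): 230·exp(−0.06301·33) = 28.750 mg/L
Dose 4 (210 mg at t=36 h): 210·exp(−0.06301·21) = 55.915 mg/L
Dose 5 (500 mg at t=48 h): 500·exp(−0.06301·9) = 283.578 mg/L
C(57) = 7.852 + 19.952 + 28.750 + 55.915 + 283.578 = 396.047 mg/L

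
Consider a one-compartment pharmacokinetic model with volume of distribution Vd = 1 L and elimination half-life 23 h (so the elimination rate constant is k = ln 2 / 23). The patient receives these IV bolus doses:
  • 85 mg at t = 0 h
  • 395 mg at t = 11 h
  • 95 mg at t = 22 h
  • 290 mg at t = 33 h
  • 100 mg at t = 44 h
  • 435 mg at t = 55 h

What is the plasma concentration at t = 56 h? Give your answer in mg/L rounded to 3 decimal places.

788.329 mg/L

k = ln 2 / 23 = 0.03014 per h
Dose 1 (85 mg at t=0 h): 85·exp(−0.03014·56) = 15.721 mg/L
Dose 2 (395 mg at t=11 h): 395·exp(−0.03014·45) = 101.771 mg/L
Dose 3 (95 mg at t=22 h): 95·exp(−0.03014·34) = 34.098 mg/L
Dose 4 (290 mg at t=33 h): 290·exp(−0.03014·23) = 145.000 mg/L
Dose 5 (100 mg at t=44 h): 100·exp(−0.03014·12) = 69.653 mg/L
Dose 6 (435 mg at t=55 h): 435·exp(−0.03014·1) = 422.086 mg/L
C(56) = 15.721 + 101.771 + 34.098 + 145.000 + 69.653 + 422.086 = 788.329 mg/L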